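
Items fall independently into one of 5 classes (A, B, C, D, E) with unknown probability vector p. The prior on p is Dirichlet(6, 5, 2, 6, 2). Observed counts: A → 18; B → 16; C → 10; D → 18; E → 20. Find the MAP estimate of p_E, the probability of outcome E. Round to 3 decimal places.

MAP estimate of p_E = 0.214

The posterior is Dirichlet(αᵢ + nᵢ) = Dirichlet(24, 21, 12, 24, 22).
For a Dirichlet(a₁,…,a_K) with all aᵢ > 1, the mode has j-th component (aⱼ − 1)/(Σaᵢ − K).
Here Σaᵢ = 103 and K = 5, so p_E = (22 − 1)/(103 − 5) = 21/98 ≈ 0.214.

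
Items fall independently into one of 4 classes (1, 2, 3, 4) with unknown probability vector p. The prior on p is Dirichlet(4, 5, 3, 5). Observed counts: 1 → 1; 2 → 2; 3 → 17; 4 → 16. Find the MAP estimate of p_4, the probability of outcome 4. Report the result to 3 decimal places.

MAP estimate: 0.408

The posterior is Dirichlet(αᵢ + nᵢ) = Dirichlet(5, 7, 20, 21).
For a Dirichlet(a₁,…,a_K) with all aᵢ > 1, the mode has j-th component (aⱼ − 1)/(Σaᵢ − K).
Here Σaᵢ = 53 and K = 4, so p_4 = (21 − 1)/(53 − 4) = 20/49 ≈ 0.408.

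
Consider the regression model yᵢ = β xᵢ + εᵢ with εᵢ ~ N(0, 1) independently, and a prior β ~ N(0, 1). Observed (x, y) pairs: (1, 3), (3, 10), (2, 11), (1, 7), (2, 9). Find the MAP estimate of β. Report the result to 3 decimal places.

β̂_MAP = 4.000

log p(β | y) = −Σ(yᵢ − βxᵢ)²/(2·1) − β²/(2·1) + const.
Setting the derivative to zero: Σxᵢ(yᵢ − βxᵢ)/1 − β/1 = 0, so β = Σxᵢyᵢ / (Σxᵢ² + σ²/τ²).
Σxᵢyᵢ = 1·3 + 3·10 + 2·11 + 1·7 + 2·9 = 80; Σxᵢ² = 19; σ²/τ² = 1.
β̂_MAP = 80 / (19 + 1) = 80/20 ≈ 4.000.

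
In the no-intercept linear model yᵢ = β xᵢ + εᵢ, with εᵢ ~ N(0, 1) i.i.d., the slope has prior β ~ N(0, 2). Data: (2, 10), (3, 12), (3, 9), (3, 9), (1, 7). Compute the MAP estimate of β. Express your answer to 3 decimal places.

log p(β | y) = −Σ(yᵢ − βxᵢ)²/(2·1) − β²/(2·2) + const.
Setting the derivative to zero: Σxᵢ(yᵢ − βxᵢ)/1 − β/2 = 0, so β = Σxᵢyᵢ / (Σxᵢ² + σ²/τ²).
Σxᵢyᵢ = 2·10 + 3·12 + 3·9 + 3·9 + 1·7 = 117; Σxᵢ² = 32; σ²/τ² = 0.5.
β̂_MAP = 117 / (32 + 0.5) = 117/32.5 ≈ 3.600.

β̂_MAP = 3.600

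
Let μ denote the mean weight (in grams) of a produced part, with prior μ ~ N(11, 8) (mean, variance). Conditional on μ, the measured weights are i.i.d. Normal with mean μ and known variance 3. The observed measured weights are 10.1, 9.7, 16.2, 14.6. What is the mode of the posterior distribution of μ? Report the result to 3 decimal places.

n = 4; x̄ = (10.1 + 9.7 + 16.2 + 14.6)/4 = 50.6/4 = 12.65.
For a Normal prior and Normal likelihood with known variance, the posterior is Normal; its mode equals its mean, the precision-weighted average.
Prior precision 1/σ₀² = 1/8 = 0.125; data precision n/σ² = 4/3.
μ̂ = (0.125·11 + (4/3)·12.65) / (0.125 + 4/3) = (2189/120)/(35/24) = 2189/175 ≈ 12.509.

μ̂_MAP = 12.509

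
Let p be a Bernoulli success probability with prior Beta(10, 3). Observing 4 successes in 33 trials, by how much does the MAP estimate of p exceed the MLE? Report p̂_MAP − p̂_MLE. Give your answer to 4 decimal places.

Posterior is Beta(14, 32); MAP = (14−1)/(46−2) = 13/44 ≈ 0.29545.
MLE ignores the prior: p̂_MLE = k/n = 4/33 ≈ 0.12121.
Difference = 13/44 − 4/33 = 23/132 ≈ 0.1742.

MAP − MLE = 0.1742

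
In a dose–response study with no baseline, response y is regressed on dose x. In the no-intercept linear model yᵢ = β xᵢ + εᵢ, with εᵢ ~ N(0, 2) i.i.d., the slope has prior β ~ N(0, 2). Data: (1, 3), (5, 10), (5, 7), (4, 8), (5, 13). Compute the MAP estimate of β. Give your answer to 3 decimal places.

log p(β | y) = −Σ(yᵢ − βxᵢ)²/(2·2) − β²/(2·2) + const.
Setting the derivative to zero: Σxᵢ(yᵢ − βxᵢ)/2 − β/2 = 0, so β = Σxᵢyᵢ / (Σxᵢ² + σ²/τ²).
Σxᵢyᵢ = 1·3 + 5·10 + 5·7 + 4·8 + 5·13 = 185; Σxᵢ² = 92; σ²/τ² = 1.
β̂_MAP = 185 / (92 + 1) = 185/93 ≈ 1.989.

β̂_MAP = 1.989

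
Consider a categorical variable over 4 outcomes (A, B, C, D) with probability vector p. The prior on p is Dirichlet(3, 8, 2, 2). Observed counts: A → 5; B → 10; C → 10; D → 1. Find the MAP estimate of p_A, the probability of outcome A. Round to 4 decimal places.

MAP estimate of p_A = 0.1892

The posterior is Dirichlet(αᵢ + nᵢ) = Dirichlet(8, 18, 12, 3).
For a Dirichlet(a₁,…,a_K) with all aᵢ > 1, the mode has j-th component (aⱼ − 1)/(Σaᵢ − K).
Here Σaᵢ = 41 and K = 4, so p_A = (8 − 1)/(41 − 4) = 7/37 ≈ 0.1892.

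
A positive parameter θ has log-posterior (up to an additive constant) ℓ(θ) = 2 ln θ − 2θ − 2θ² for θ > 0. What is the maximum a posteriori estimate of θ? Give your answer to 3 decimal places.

ℓ'(θ) = 2/θ − 2 − 4θ. Setting this to zero and multiplying by θ: 4θ² + 2θ − 2 = 0.
θ = (−2 + √(2² + 4·4·2)) / (2·4) = (−2 + √36) / 8 = (−2 + 6)/8 = 1/2.
ℓ''(θ) = −2/θ² − 4 < 0, confirming a maximum.

θ̂_MAP = 0.500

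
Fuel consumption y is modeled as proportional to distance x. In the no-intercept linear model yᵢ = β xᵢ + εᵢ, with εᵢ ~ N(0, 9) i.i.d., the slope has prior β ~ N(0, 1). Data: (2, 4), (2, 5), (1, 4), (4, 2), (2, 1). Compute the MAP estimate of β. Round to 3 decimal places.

β̂_MAP = 0.842

log p(β | y) = −Σ(yᵢ − βxᵢ)²/(2·9) − β²/(2·1) + const.
Setting the derivative to zero: Σxᵢ(yᵢ − βxᵢ)/9 − β/1 = 0, so β = Σxᵢyᵢ / (Σxᵢ² + σ²/τ²).
Σxᵢyᵢ = 2·4 + 2·5 + 1·4 + 4·2 + 2·1 = 32; Σxᵢ² = 29; σ²/τ² = 9.
β̂_MAP = 32 / (29 + 9) = 32/38 ≈ 0.842.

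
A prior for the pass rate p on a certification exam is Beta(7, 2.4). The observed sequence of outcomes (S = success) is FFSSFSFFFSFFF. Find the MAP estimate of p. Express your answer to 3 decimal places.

p̂_MAP = 0.490

Prior: Beta(7, 2.4).
Data: 4 successes in 13 trials (from the sequence). The binomial likelihood contributes p^4(1−p)^9, so the posterior is Beta(7+4, 2.4+9) = Beta(11, 11.4).
For Beta(a, b) with a, b > 1 the mode is (a−1)/(a+b−2) = 10/20.4 ≈ 0.490.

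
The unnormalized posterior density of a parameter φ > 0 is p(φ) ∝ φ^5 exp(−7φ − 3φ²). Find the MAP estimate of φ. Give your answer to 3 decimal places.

ℓ'(φ) = 5/φ − 7 − 6φ. Setting this to zero and multiplying by φ: 6φ² + 7φ − 5 = 0.
φ = (−7 + √(7² + 4·6·5)) / (2·6) = (−7 + √169) / 12 = (−7 + 13)/12 = 1/2.
ℓ''(φ) = −5/φ² − 6 < 0, confirming a maximum.

φ̂_MAP = 0.500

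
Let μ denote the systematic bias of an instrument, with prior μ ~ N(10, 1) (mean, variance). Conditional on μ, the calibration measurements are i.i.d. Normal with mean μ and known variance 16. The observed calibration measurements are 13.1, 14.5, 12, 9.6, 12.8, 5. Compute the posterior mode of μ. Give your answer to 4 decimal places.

μ̂_MAP = 10.3182

n = 6; x̄ = (13.1 + 14.5 + 12 + 9.6 + 12.8 + 5)/6 = 67/6 = 67/6 ≈ 11.1667.
For a Normal prior and Normal likelihood with known variance, the posterior is Normal; its mode equals its mean, the precision-weighted average.
Prior precision 1/σ₀² = 1/1 = 1; data precision n/σ² = 6/16 = 0.375.
μ̂ = (1·10 + 0.375·(67/6)) / (1 + 0.375) = 14.1875/1.375 = 227/22 ≈ 10.3182.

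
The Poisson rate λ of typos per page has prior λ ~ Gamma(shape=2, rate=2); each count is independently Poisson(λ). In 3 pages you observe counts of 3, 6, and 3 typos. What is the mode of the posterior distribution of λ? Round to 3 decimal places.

λ̂_MAP = 2.600

Σxᵢ = 3+6+3 = 12, with n = 3.
Posterior ∝ λe^(−2λ) · λ^12e^(−3λ) = λ^13e^(−5λ), i.e. Gamma(shape=14, rate=5).
The mode of a Gamma(a, b) with a ≥ 1 (shape–rate) is (a−1)/b = 13/5 ≈ 2.600.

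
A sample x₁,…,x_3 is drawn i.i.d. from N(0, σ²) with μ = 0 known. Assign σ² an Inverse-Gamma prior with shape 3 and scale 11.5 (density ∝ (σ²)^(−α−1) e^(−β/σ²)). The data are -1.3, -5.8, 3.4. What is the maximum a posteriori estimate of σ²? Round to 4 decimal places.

Sum of squared deviations about the known mean: SS = (-1.3−0)² + (-5.8−0)² + (3.4−0)² = 46.89.
The Normal likelihood contributes (σ²)^(−n/2) exp(−SS/(2σ²)), so the posterior is Inverse-Gamma(α + n/2, β + SS/2) = Inverse-Gamma(4.5, 34.945).
The mode of Inverse-Gamma(a, b) is b/(a+1) = 34.945/5.5 ≈ 6.3536.

σ̂²_MAP = 6.3536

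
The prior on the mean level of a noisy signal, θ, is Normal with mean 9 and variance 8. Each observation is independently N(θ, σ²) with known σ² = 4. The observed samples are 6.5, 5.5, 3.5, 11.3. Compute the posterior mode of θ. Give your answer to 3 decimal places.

θ̂_MAP = 6.956

n = 4; x̄ = (6.5 + 5.5 + 3.5 + 11.3)/4 = 26.8/4 = 6.7.
For a Normal prior and Normal likelihood with known variance, the posterior is Normal; its mode equals its mean, the precision-weighted average.
Prior precision 1/σ₀² = 1/8 = 0.125; data precision n/σ² = 4/4 = 1.
θ̂ = (0.125·9 + 1·6.7) / (0.125 + 1) = 7.825/1.125 = 313/45 ≈ 6.956.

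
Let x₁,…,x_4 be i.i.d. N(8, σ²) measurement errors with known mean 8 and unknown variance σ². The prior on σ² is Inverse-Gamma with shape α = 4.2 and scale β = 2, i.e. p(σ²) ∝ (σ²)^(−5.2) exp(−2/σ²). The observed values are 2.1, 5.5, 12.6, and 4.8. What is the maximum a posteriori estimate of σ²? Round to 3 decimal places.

Sum of squared deviations about the known mean: SS = (2.1−8)² + (5.5−8)² + (12.6−8)² + (4.8−8)² = 72.46.
The Normal likelihood contributes (σ²)^(−n/2) exp(−SS/(2σ²)), so the posterior is Inverse-Gamma(α + n/2, β + SS/2) = Inverse-Gamma(6.2, 38.23).
The mode of Inverse-Gamma(a, b) is b/(a+1) = 38.23/7.2 ≈ 5.310.

σ̂²_MAP = 5.310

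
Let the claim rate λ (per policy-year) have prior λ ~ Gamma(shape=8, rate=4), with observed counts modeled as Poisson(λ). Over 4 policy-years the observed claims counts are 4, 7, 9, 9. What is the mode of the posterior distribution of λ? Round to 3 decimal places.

Σxᵢ = 4+7+9+9 = 29, with n = 4.
Posterior ∝ λ^7e^(−4λ) · λ^29e^(−4λ) = λ^36e^(−8λ), i.e. Gamma(shape=37, rate=8).
The mode of a Gamma(a, b) with a ≥ 1 (shape–rate) is (a−1)/b = 36/8 ≈ 4.500.

λ̂_MAP = 4.500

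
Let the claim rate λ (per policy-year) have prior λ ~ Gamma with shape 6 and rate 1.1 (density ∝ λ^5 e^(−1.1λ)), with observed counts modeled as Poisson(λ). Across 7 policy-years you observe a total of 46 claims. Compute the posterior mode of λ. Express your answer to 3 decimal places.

Σxᵢ = 46, n = 7.
Posterior ∝ λ^5e^(−1.1λ) · λ^46e^(−7λ) = λ^51e^(−8.1λ), i.e. Gamma(shape=52, rate=8.1).
The mode of a Gamma(a, b) with a ≥ 1 (shape–rate) is (a−1)/b = 51/8.1 ≈ 6.296.

λ̂_MAP = 6.296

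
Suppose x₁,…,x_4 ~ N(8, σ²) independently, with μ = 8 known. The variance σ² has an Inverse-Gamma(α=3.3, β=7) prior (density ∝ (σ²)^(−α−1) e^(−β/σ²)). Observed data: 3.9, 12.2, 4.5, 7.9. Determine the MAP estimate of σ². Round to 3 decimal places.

σ̂²_MAP = 4.818

Sum of squared deviations about the known mean: SS = (3.9−8)² + (12.2−8)² + (4.5−8)² + (7.9−8)² = 46.71.
The Normal likelihood contributes (σ²)^(−n/2) exp(−SS/(2σ²)), so the posterior is Inverse-Gamma(α + n/2, β + SS/2) = Inverse-Gamma(5.3, 30.355).
The mode of Inverse-Gamma(a, b) is b/(a+1) = 30.355/6.3 ≈ 4.818.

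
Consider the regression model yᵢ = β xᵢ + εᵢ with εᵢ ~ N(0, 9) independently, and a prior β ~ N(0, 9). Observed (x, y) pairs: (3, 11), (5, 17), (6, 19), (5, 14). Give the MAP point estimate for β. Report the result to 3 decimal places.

β̂_MAP = 3.146

log p(β | y) = −Σ(yᵢ − βxᵢ)²/(2·9) − β²/(2·9) + const.
Setting the derivative to zero: Σxᵢ(yᵢ − βxᵢ)/9 − β/9 = 0, so β = Σxᵢyᵢ / (Σxᵢ² + σ²/τ²).
Σxᵢyᵢ = 3·11 + 5·17 + 6·19 + 5·14 = 302; Σxᵢ² = 95; σ²/τ² = 1.
β̂_MAP = 302 / (95 + 1) = 302/96 ≈ 3.146.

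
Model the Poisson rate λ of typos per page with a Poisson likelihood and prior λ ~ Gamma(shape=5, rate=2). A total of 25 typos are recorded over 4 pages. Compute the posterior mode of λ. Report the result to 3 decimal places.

λ̂_MAP = 4.833

Σxᵢ = 25, n = 4.
Posterior ∝ λ^4e^(−2λ) · λ^25e^(−4λ) = λ^29e^(−6λ), i.e. Gamma(shape=30, rate=6).
The mode of a Gamma(a, b) with a ≥ 1 (shape–rate) is (a−1)/b = 29/6 ≈ 4.833.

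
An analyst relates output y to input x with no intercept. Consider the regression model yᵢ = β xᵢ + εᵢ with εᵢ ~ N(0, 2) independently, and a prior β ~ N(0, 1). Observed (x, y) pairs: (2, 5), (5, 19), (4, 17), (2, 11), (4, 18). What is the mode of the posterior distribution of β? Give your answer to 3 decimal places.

log p(β | y) = −Σ(yᵢ − βxᵢ)²/(2·2) − β²/(2·1) + const.
Setting the derivative to zero: Σxᵢ(yᵢ − βxᵢ)/2 − β/1 = 0, so β = Σxᵢyᵢ / (Σxᵢ² + σ²/τ²).
Σxᵢyᵢ = 2·5 + 5·19 + 4·17 + 2·11 + 4·18 = 267; Σxᵢ² = 65; σ²/τ² = 2.
β̂_MAP = 267 / (65 + 2) = 267/67 ≈ 3.985.

β̂_MAP = 3.985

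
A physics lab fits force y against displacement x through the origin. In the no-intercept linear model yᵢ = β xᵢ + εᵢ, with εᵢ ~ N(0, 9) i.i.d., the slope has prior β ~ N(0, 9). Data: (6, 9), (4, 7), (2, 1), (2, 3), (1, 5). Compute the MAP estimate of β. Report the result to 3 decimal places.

log p(β | y) = −Σ(yᵢ − βxᵢ)²/(2·9) − β²/(2·9) + const.
Setting the derivative to zero: Σxᵢ(yᵢ − βxᵢ)/9 − β/9 = 0, so β = Σxᵢyᵢ / (Σxᵢ² + σ²/τ²).
Σxᵢyᵢ = 6·9 + 4·7 + 2·1 + 2·3 + 1·5 = 95; Σxᵢ² = 61; σ²/τ² = 1.
β̂_MAP = 95 / (61 + 1) = 95/62 ≈ 1.532.

β̂_MAP = 1.532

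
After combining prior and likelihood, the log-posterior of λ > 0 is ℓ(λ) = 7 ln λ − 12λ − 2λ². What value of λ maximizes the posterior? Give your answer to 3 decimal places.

ℓ'(λ) = 7/λ − 12 − 4λ. Setting this to zero and multiplying by λ: 4λ² + 12λ − 7 = 0.
λ = (−12 + √(12² + 4·4·7)) / (2·4) = (−12 + √256) / 8 = (−12 + 16)/8 = 1/2.
ℓ''(λ) = −7/λ² − 4 < 0, confirming a maximum.

λ̂_MAP = 0.500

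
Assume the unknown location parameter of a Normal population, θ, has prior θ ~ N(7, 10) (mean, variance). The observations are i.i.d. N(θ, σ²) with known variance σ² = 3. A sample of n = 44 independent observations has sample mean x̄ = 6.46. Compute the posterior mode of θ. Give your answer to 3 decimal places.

n = 44, x̄ = 6.46.
For a Normal prior and Normal likelihood with known variance, the posterior is Normal; its mode equals its mean, the precision-weighted average.
Prior precision 1/σ₀² = 1/10 = 0.1; data precision n/σ² = 44/3.
θ̂ = (0.1·7 + (44/3)·6.46) / (0.1 + 44/3) = (14317/150)/(443/30) = 14317/2215 ≈ 6.464.

θ̂_MAP = 6.464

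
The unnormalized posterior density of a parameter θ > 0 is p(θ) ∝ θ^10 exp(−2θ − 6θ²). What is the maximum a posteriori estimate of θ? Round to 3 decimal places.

ℓ'(θ) = 10/θ − 2 − 12θ. Setting this to zero and multiplying by θ: 12θ² + 2θ − 10 = 0.
θ = (−2 + √(2² + 4·12·10)) / (2·12) = (−2 + √484) / 24 = (−2 + 22)/24 = 5/6.
ℓ''(θ) = −10/θ² − 12 < 0, confirming a maximum.

θ̂_MAP = 0.833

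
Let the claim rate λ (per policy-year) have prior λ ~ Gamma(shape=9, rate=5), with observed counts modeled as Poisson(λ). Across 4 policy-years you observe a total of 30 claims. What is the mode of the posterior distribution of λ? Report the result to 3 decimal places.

Σxᵢ = 30, n = 4.
Posterior ∝ λ^8e^(−5λ) · λ^30e^(−4λ) = λ^38e^(−9λ), i.e. Gamma(shape=39, rate=9).
The mode of a Gamma(a, b) with a ≥ 1 (shape–rate) is (a−1)/b = 38/9 ≈ 4.222.

λ̂_MAP = 4.222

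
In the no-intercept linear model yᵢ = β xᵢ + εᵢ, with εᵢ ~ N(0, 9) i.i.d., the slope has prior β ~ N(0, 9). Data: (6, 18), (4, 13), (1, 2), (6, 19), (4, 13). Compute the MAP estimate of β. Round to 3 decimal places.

β̂_MAP = 3.094

log p(β | y) = −Σ(yᵢ − βxᵢ)²/(2·9) − β²/(2·9) + const.
Setting the derivative to zero: Σxᵢ(yᵢ − βxᵢ)/9 − β/9 = 0, so β = Σxᵢyᵢ / (Σxᵢ² + σ²/τ²).
Σxᵢyᵢ = 6·18 + 4·13 + 1·2 + 6·19 + 4·13 = 328; Σxᵢ² = 105; σ²/τ² = 1.
β̂_MAP = 328 / (105 + 1) = 328/106 ≈ 3.094.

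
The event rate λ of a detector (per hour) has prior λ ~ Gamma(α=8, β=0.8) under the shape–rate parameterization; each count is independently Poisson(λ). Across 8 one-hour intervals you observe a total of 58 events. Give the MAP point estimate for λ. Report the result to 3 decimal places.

λ̂_MAP = 7.386

Σxᵢ = 58, n = 8.
Posterior ∝ λ^7e^(−0.8λ) · λ^58e^(−8λ) = λ^65e^(−8.8λ), i.e. Gamma(shape=66, rate=8.8).
The mode of a Gamma(a, b) with a ≥ 1 (shape–rate) is (a−1)/b = 65/8.8 ≈ 7.386.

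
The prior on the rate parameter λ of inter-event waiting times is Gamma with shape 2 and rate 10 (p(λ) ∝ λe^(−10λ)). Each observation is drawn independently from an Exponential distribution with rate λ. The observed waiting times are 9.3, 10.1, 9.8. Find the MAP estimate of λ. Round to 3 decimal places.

The Exponential(rate=λ) likelihood is ∝ λ^n e^(−λΣtᵢ). Here n = 3 and Σtᵢ = 9.3 + 10.1 + 9.8 = 29.2.
Posterior ∝ λe^(−10λ) · λ^3e^(−29.2λ) = λ^4e^(−39.2λ), i.e. Gamma(5, 39.2).
Mode = (a−1)/b = 4/39.2 ≈ 0.102.

λ̂_MAP = 0.102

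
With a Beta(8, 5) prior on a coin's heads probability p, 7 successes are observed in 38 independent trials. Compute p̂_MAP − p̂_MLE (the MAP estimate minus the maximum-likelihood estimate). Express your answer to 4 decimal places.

Posterior is Beta(15, 36); MAP = (15−1)/(51−2) = 14/49 ≈ 0.28571.
MLE ignores the prior: p̂_MLE = k/n = 7/38 ≈ 0.18421.
Difference = 14/49 − 7/38 = 27/266 ≈ 0.1015.

MAP − MLE = 0.1015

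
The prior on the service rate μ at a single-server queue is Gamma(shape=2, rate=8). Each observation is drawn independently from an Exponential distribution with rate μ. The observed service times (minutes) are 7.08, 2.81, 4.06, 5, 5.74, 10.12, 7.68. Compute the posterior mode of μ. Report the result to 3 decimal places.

μ̂_MAP = 0.158

The Exponential(rate=μ) likelihood is ∝ μ^n e^(−μΣtᵢ). Here n = 7 and Σtᵢ = 7.08 + 2.81 + 4.06 + 5 + 5.74 + 10.12 + 7.68 = 42.49.
Posterior ∝ μe^(−8μ) · μ^7e^(−42.49μ) = μ^8e^(−50.49μ), i.e. Gamma(9, 50.49).
Mode = (a−1)/b = 8/50.49 ≈ 0.158.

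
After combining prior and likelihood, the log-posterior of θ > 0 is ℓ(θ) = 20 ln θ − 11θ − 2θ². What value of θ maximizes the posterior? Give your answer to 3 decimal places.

ℓ'(θ) = 20/θ − 11 − 4θ. Setting this to zero and multiplying by θ: 4θ² + 11θ − 20 = 0.
θ = (−11 + √(11² + 4·4·20)) / (2·4) = (−11 + √441) / 8 = (−11 + 21)/8 = 5/4.
ℓ''(θ) = −20/θ² − 4 < 0, confirming a maximum.

θ̂_MAP = 1.250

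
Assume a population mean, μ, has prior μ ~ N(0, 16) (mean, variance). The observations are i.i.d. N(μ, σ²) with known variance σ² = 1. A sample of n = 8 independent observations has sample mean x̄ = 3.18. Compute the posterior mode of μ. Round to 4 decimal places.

μ̂_MAP = 3.1553

n = 8, x̄ = 3.18.
For a Normal prior and Normal likelihood with known variance, the posterior is Normal; its mode equals its mean, the precision-weighted average.
Prior precision 1/σ₀² = 1/16 = 0.0625; data precision n/σ² = 8/1 = 8.
μ̂ = (0.0625·0 + 8·3.18) / (0.0625 + 8) = 25.44/8.0625 = 3392/1075 ≈ 3.1553.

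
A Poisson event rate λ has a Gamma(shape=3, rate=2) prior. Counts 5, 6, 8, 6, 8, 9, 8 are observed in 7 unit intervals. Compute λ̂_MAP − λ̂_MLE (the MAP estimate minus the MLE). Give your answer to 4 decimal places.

Σxᵢ = 50. Posterior is Gamma(53, 9); MAP = (53−1)/9 = 52/9 ≈ 5.77778.
MLE = x̄ = 50/7 ≈ 7.14286.
Difference = 52/9 − 50/7 = -86/63 ≈ -1.3651.

MAP − MLE = -1.3651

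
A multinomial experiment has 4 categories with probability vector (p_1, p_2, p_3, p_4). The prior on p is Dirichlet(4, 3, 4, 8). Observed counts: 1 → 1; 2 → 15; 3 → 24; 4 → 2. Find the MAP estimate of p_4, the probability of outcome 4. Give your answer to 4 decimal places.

MAP estimate: 0.1579

The posterior is Dirichlet(αᵢ + nᵢ) = Dirichlet(5, 18, 28, 10).
For a Dirichlet(a₁,…,a_K) with all aᵢ > 1, the mode has j-th component (aⱼ − 1)/(Σaᵢ − K).
Here Σaᵢ = 61 and K = 4, so p_4 = (10 − 1)/(61 − 4) = 9/57 ≈ 0.1579.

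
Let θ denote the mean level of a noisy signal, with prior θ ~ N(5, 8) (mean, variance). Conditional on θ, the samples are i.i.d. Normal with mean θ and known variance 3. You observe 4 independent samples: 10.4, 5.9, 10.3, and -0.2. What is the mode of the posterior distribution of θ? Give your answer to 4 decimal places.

n = 4; x̄ = (10.4 + 5.9 + 10.3 + (-0.2))/4 = 26.4/4 = 6.6.
For a Normal prior and Normal likelihood with known variance, the posterior is Normal; its mode equals its mean, the precision-weighted average.
Prior precision 1/σ₀² = 1/8 = 0.125; data precision n/σ² = 4/3.
θ̂ = (0.125·5 + (4/3)·6.6) / (0.125 + 4/3) = 9.425/(35/24) = 1131/175 ≈ 6.4629.

θ̂_MAP = 6.4629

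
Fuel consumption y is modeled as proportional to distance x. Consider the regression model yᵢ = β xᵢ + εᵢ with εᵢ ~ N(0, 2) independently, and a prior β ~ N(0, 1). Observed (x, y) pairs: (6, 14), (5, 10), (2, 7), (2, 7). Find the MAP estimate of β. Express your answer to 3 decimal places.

β̂_MAP = 2.282

log p(β | y) = −Σ(yᵢ − βxᵢ)²/(2·2) − β²/(2·1) + const.
Setting the derivative to zero: Σxᵢ(yᵢ − βxᵢ)/2 − β/1 = 0, so β = Σxᵢyᵢ / (Σxᵢ² + σ²/τ²).
Σxᵢyᵢ = 6·14 + 5·10 + 2·7 + 2·7 = 162; Σxᵢ² = 69; σ²/τ² = 2.
β̂_MAP = 162 / (69 + 2) = 162/71 ≈ 2.282.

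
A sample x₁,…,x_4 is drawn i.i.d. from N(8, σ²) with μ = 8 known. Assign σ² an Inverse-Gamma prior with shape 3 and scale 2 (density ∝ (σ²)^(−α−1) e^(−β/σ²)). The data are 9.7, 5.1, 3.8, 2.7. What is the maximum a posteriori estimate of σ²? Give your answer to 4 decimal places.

Sum of squared deviations about the known mean: SS = (9.7−8)² + (5.1−8)² + (3.8−8)² + (2.7−8)² = 57.03.
The Normal likelihood contributes (σ²)^(−n/2) exp(−SS/(2σ²)), so the posterior is Inverse-Gamma(α + n/2, β + SS/2) = Inverse-Gamma(5, 30.515).
The mode of Inverse-Gamma(a, b) is b/(a+1) = 30.515/6 ≈ 5.0858.

σ̂²_MAP = 5.0858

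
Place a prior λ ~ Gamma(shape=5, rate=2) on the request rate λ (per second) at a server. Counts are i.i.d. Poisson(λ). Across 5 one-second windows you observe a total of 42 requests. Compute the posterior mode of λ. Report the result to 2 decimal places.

λ̂_MAP = 6.57

Σxᵢ = 42, n = 5.
Posterior ∝ λ^4e^(−2λ) · λ^42e^(−5λ) = λ^46e^(−7λ), i.e. Gamma(shape=47, rate=7).
The mode of a Gamma(a, b) with a ≥ 1 (shape–rate) is (a−1)/b = 46/7 ≈ 6.57.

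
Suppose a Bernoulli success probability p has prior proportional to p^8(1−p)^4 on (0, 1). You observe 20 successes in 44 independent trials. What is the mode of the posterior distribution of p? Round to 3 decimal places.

p̂_MAP = 0.500

The prior density ∝ p^8(1−p)^4 is the kernel of Beta(9, 5).
Data: 20 successes in 44 trials. The binomial likelihood contributes p^20(1−p)^24, so the posterior is Beta(9+20, 5+24) = Beta(29, 29).
For Beta(a, b) with a, b > 1 the mode is (a−1)/(a+b−2) = 28/56 ≈ 0.500.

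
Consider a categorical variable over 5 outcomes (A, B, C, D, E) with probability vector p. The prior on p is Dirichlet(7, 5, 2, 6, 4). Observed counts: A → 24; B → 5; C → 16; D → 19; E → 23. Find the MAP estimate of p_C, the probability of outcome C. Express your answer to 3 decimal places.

The posterior is Dirichlet(αᵢ + nᵢ) = Dirichlet(31, 10, 18, 25, 27).
For a Dirichlet(a₁,…,a_K) with all aᵢ > 1, the mode has j-th component (aⱼ − 1)/(Σaᵢ − K).
Here Σaᵢ = 111 and K = 5, so p_C = (18 − 1)/(111 − 5) = 17/106 ≈ 0.160.

MAP estimate of p_C = 0.160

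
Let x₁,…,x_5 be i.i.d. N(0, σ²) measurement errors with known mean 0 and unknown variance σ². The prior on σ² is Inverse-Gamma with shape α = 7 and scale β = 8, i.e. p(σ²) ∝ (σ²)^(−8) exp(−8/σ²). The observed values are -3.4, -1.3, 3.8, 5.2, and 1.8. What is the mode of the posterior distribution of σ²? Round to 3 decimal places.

Sum of squared deviations about the known mean: SS = (-3.4−0)² + (-1.3−0)² + (3.8−0)² + (5.2−0)² + (1.8−0)² = 57.97.
The Normal likelihood contributes (σ²)^(−n/2) exp(−SS/(2σ²)), so the posterior is Inverse-Gamma(α + n/2, β + SS/2) = Inverse-Gamma(9.5, 36.985).
The mode of Inverse-Gamma(a, b) is b/(a+1) = 36.985/10.5 ≈ 3.522.

σ̂²_MAP = 3.522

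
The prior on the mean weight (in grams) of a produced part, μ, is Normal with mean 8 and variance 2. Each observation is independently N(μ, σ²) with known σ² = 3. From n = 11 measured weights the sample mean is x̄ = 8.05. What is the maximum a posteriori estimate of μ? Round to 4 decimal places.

μ̂_MAP = 8.0440

n = 11, x̄ = 8.05.
For a Normal prior and Normal likelihood with known variance, the posterior is Normal; its mode equals its mean, the precision-weighted average.
Prior precision 1/σ₀² = 1/2 = 0.5; data precision n/σ² = 11/3.
μ̂ = (0.5·8 + (11/3)·8.05) / (0.5 + 11/3) = (2011/60)/(25/6) = 8.0440.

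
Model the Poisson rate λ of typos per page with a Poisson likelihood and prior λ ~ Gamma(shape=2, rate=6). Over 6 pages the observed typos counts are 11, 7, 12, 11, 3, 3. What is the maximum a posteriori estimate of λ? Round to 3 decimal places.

Σxᵢ = 11+7+12+11+3+3 = 47, with n = 6.
Posterior ∝ λe^(−6λ) · λ^47e^(−6λ) = λ^48e^(−12λ), i.e. Gamma(shape=49, rate=12).
The mode of a Gamma(a, b) with a ≥ 1 (shape–rate) is (a−1)/b = 48/12 ≈ 4.000.

λ̂_MAP = 4.000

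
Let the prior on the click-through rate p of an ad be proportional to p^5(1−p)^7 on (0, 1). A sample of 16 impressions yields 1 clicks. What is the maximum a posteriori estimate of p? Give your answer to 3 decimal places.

p̂_MAP = 0.214

The prior density ∝ p^5(1−p)^7 is the kernel of Beta(6, 8).
Data: 1 success in 16 trials. The binomial likelihood contributes p(1−p)^15, so the posterior is Beta(6+1, 8+15) = Beta(7, 23).
For Beta(a, b) with a, b > 1 the mode is (a−1)/(a+b−2) = 6/28 ≈ 0.214.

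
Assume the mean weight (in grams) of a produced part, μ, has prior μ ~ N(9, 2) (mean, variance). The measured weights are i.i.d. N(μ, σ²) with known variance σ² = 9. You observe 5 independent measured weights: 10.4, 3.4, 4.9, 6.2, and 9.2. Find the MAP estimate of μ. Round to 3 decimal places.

μ̂_MAP = 7.853

n = 5; x̄ = (10.4 + 3.4 + 4.9 + 6.2 + 9.2)/5 = 34.1/5 = 6.82.
For a Normal prior and Normal likelihood with known variance, the posterior is Normal; its mode equals its mean, the precision-weighted average.
Prior precision 1/σ₀² = 1/2 = 0.5; data precision n/σ² = 5/9.
μ̂ = (0.5·9 + (5/9)·6.82) / (0.5 + 5/9) = (373/45)/(19/18) = 746/95 ≈ 7.853.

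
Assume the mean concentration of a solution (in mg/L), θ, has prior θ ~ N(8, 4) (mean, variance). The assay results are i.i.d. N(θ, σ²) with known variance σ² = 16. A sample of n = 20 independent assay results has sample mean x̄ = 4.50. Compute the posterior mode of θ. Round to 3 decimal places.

n = 20, x̄ = 4.50.
For a Normal prior and Normal likelihood with known variance, the posterior is Normal; its mode equals its mean, the precision-weighted average.
Prior precision 1/σ₀² = 1/4 = 0.25; data precision n/σ² = 20/16 = 1.25.
θ̂ = (0.25·8 + 1.25·4.5) / (0.25 + 1.25) = 7.625/1.5 = 61/12 ≈ 5.083.

θ̂_MAP = 5.083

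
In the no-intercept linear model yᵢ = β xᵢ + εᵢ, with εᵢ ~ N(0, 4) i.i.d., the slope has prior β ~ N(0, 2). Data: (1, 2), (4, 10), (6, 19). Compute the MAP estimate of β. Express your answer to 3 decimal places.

β̂_MAP = 2.836

log p(β | y) = −Σ(yᵢ − βxᵢ)²/(2·4) − β²/(2·2) + const.
Setting the derivative to zero: Σxᵢ(yᵢ − βxᵢ)/4 − β/2 = 0, so β = Σxᵢyᵢ / (Σxᵢ² + σ²/τ²).
Σxᵢyᵢ = 1·2 + 4·10 + 6·19 = 156; Σxᵢ² = 53; σ²/τ² = 2.
β̂_MAP = 156 / (53 + 2) = 156/55 ≈ 2.836.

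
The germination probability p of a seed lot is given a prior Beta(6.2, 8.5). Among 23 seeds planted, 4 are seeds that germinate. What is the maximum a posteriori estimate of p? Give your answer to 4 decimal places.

Prior: Beta(6.2, 8.5).
Data: 4 successes in 23 trials. The binomial likelihood contributes p^4(1−p)^19, so the posterior is Beta(6.2+4, 8.5+19) = Beta(10.2, 27.5).
For Beta(a, b) with a, b > 1 the mode is (a−1)/(a+b−2) = 9.2/35.7 ≈ 0.2577.

p̂_MAP = 0.2577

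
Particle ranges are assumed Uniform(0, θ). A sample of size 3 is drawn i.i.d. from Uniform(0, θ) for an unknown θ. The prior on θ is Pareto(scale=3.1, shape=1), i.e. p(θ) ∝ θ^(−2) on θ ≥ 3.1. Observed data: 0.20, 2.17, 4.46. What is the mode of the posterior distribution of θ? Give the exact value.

θ̂_MAP = 4.46

The Uniform(0, θ) likelihood is θ^(−n) for θ ≥ max(xᵢ), zero otherwise. Here max(xᵢ) = 4.46.
Posterior ∝ θ^(−2) · θ^(−3) = θ^(−5) on θ ≥ max(3.1, 4.46) = 4.46.
This density is strictly decreasing in θ, so the posterior mode lies at the lower boundary of the support.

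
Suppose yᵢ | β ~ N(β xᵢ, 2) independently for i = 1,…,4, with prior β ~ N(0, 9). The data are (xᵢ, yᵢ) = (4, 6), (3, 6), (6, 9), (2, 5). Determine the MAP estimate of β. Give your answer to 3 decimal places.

β̂_MAP = 1.625

log p(β | y) = −Σ(yᵢ − βxᵢ)²/(2·2) − β²/(2·9) + const.
Setting the derivative to zero: Σxᵢ(yᵢ − βxᵢ)/2 − β/9 = 0, so β = Σxᵢyᵢ / (Σxᵢ² + σ²/τ²).
Σxᵢyᵢ = 4·6 + 3·6 + 6·9 + 2·5 = 106; Σxᵢ² = 65; σ²/τ² = 2/9.
β̂_MAP = 106 / (65 + 2/9) = 106/(587/9) = 954/587 ≈ 1.625.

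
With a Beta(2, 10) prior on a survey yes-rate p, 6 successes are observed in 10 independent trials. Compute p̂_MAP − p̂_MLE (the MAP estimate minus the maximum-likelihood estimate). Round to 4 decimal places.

Posterior is Beta(8, 14); MAP = (8−1)/(22−2) = 7/20 ≈ 0.35000.
MLE ignores the prior: p̂_MLE = k/n = 6/10 ≈ 0.60000.
Difference = 7/20 − 6/10 = -1/4 ≈ -0.2500.

MAP − MLE = -0.2500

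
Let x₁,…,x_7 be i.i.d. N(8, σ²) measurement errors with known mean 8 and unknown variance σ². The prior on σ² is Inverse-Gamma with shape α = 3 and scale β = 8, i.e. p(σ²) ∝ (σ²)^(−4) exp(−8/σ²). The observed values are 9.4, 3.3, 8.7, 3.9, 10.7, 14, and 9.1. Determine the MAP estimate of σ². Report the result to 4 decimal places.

Sum of squared deviations about the known mean: SS = (9.4−8)² + (3.3−8)² + (8.7−8)² + (3.9−8)² + (10.7−8)² + (14−8)² + (9.1−8)² = 85.85.
The Normal likelihood contributes (σ²)^(−n/2) exp(−SS/(2σ²)), so the posterior is Inverse-Gamma(α + n/2, β + SS/2) = Inverse-Gamma(6.5, 50.925).
The mode of Inverse-Gamma(a, b) is b/(a+1) = 50.925/7.5 ≈ 6.7900.

σ̂²_MAP = 6.7900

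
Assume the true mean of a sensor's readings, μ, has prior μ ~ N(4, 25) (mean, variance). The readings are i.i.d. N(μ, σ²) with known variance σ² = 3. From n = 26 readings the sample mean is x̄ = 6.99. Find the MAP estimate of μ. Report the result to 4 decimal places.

μ̂_MAP = 6.9763

n = 26, x̄ = 6.99.
For a Normal prior and Normal likelihood with known variance, the posterior is Normal; its mode equals its mean, the precision-weighted average.
Prior precision 1/σ₀² = 1/25 = 0.04; data precision n/σ² = 26/3.
μ̂ = (0.04·4 + (26/3)·6.99) / (0.04 + 26/3) = 60.74/(653/75) = 9111/1306 ≈ 6.9763.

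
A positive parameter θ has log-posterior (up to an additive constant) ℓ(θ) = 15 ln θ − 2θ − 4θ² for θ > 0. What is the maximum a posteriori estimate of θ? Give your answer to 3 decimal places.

θ̂_MAP = 1.250

ℓ'(θ) = 15/θ − 2 − 8θ. Setting this to zero and multiplying by θ: 8θ² + 2θ − 15 = 0.
θ = (−2 + √(2² + 4·8·15)) / (2·8) = (−2 + √484) / 16 = (−2 + 22)/16 = 5/4.
ℓ''(θ) = −15/θ² − 8 < 0, confirming a maximum.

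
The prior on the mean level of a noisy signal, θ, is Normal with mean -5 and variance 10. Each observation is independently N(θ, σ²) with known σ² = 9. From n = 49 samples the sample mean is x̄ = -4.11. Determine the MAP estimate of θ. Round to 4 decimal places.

θ̂_MAP = -4.1261

n = 49, x̄ = -4.11.
For a Normal prior and Normal likelihood with known variance, the posterior is Normal; its mode equals its mean, the precision-weighted average.
Prior precision 1/σ₀² = 1/10 = 0.1; data precision n/σ² = 49/9.
θ̂ = (0.1·(-5) + (49/9)·(-4.11)) / (0.1 + 49/9) = (-6863/300)/(499/90) = -20589/4990 ≈ -4.1261.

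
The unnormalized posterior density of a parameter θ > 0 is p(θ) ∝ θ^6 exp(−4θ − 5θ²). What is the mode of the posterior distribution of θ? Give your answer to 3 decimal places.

θ̂_MAP = 0.600

ℓ'(θ) = 6/θ − 4 − 10θ. Setting this to zero and multiplying by θ: 10θ² + 4θ − 6 = 0.
θ = (−4 + √(4² + 4·10·6)) / (2·10) = (−4 + √256) / 20 = (−4 + 16)/20 = 3/5.
ℓ''(θ) = −6/θ² − 10 < 0, confirming a maximum.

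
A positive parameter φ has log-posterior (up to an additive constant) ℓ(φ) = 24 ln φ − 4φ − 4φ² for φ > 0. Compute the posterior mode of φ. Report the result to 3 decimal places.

φ̂_MAP = 1.500

ℓ'(φ) = 24/φ − 4 − 8φ. Setting this to zero and multiplying by φ: 8φ² + 4φ − 24 = 0.
φ = (−4 + √(4² + 4·8·24)) / (2·8) = (−4 + √784) / 16 = (−4 + 28)/16 = 3/2.
ℓ''(φ) = −24/φ² − 8 < 0, confirming a maximum.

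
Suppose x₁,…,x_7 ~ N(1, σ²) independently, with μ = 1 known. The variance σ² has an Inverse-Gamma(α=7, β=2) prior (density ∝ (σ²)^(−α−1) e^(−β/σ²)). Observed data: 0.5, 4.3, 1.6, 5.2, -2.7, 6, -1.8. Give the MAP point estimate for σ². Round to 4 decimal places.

Sum of squared deviations about the known mean: SS = (0.5−1)² + (4.3−1)² + (1.6−1)² + (5.2−1)² + (-2.7−1)² + (6−1)² + (-1.8−1)² = 75.67.
The Normal likelihood contributes (σ²)^(−n/2) exp(−SS/(2σ²)), so the posterior is Inverse-Gamma(α + n/2, β + SS/2) = Inverse-Gamma(10.5, 39.835).
The mode of Inverse-Gamma(a, b) is b/(a+1) = 39.835/11.5 ≈ 3.4639.

σ̂²_MAP = 3.4639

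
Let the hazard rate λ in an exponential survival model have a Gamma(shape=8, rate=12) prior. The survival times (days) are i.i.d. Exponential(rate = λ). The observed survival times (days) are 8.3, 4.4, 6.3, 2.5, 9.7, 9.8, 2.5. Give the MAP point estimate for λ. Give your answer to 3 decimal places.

λ̂_MAP = 0.252

The Exponential(rate=λ) likelihood is ∝ λ^n e^(−λΣtᵢ). Here n = 7 and Σtᵢ = 8.3 + 4.4 + 6.3 + 2.5 + 9.7 + 9.8 + 2.5 = 43.5.
Posterior ∝ λ^7e^(−12λ) · λ^7e^(−43.5λ) = λ^14e^(−55.5λ), i.e. Gamma(15, 55.5).
Mode = (a−1)/b = 14/55.5 ≈ 0.252.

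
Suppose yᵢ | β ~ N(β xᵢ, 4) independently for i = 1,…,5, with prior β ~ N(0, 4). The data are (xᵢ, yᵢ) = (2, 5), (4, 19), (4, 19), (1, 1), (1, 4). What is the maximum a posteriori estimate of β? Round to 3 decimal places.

β̂_MAP = 4.282

log p(β | y) = −Σ(yᵢ − βxᵢ)²/(2·4) − β²/(2·4) + const.
Setting the derivative to zero: Σxᵢ(yᵢ − βxᵢ)/4 − β/4 = 0, so β = Σxᵢyᵢ / (Σxᵢ² + σ²/τ²).
Σxᵢyᵢ = 2·5 + 4·19 + 4·19 + 1·1 + 1·4 = 167; Σxᵢ² = 38; σ²/τ² = 1.
β̂_MAP = 167 / (38 + 1) = 167/39 ≈ 4.282.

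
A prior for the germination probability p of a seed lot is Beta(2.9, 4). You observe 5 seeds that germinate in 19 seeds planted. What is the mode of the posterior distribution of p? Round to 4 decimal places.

p̂_MAP = 0.2887

Prior: Beta(2.9, 4).
Data: 5 successes in 19 trials. The binomial likelihood contributes p^5(1−p)^14, so the posterior is Beta(2.9+5, 4+14) = Beta(7.9, 18).
For Beta(a, b) with a, b > 1 the mode is (a−1)/(a+b−2) = 6.9/23.9 ≈ 0.2887.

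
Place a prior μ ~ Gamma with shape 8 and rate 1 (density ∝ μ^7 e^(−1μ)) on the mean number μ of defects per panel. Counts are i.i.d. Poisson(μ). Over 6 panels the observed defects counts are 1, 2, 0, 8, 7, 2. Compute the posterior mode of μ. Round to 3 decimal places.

Σxᵢ = 1+2+0+8+7+2 = 20, with n = 6.
Posterior ∝ μ^7e^(−1μ) · μ^20e^(−6μ) = μ^27e^(−7μ), i.e. Gamma(shape=28, rate=7).
The mode of a Gamma(a, b) with a ≥ 1 (shape–rate) is (a−1)/b = 27/7 ≈ 3.857.

μ̂_MAP = 3.857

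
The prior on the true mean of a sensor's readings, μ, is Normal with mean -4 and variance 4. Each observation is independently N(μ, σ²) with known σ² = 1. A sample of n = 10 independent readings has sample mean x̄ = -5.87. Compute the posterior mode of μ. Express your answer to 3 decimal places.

μ̂_MAP = -5.824

n = 10, x̄ = -5.87.
For a Normal prior and Normal likelihood with known variance, the posterior is Normal; its mode equals its mean, the precision-weighted average.
Prior precision 1/σ₀² = 1/4 = 0.25; data precision n/σ² = 10/1 = 10.
μ̂ = (0.25·(-4) + 10·(-5.87)) / (0.25 + 10) = (-59.7)/10.25 = -1194/205 ≈ -5.824.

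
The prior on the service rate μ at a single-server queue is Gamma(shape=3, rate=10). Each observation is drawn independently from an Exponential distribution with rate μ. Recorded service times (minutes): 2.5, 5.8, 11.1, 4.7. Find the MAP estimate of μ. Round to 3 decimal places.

The Exponential(rate=μ) likelihood is ∝ μ^n e^(−μΣtᵢ). Here n = 4 and Σtᵢ = 2.5 + 5.8 + 11.1 + 4.7 = 24.1.
Posterior ∝ μ^2e^(−10μ) · μ^4e^(−24.1μ) = μ^6e^(−34.1μ), i.e. Gamma(7, 34.1).
Mode = (a−1)/b = 6/34.1 ≈ 0.176.

μ̂_MAP = 0.176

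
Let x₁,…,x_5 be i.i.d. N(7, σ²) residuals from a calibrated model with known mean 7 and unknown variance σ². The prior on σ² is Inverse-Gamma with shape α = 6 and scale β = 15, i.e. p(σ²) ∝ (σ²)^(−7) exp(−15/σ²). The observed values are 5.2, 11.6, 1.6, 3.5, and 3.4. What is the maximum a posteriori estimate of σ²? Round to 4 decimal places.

σ̂²_MAP = 5.7247

Sum of squared deviations about the known mean: SS = (5.2−7)² + (11.6−7)² + (1.6−7)² + (3.5−7)² + (3.4−7)² = 78.77.
The Normal likelihood contributes (σ²)^(−n/2) exp(−SS/(2σ²)), so the posterior is Inverse-Gamma(α + n/2, β + SS/2) = Inverse-Gamma(8.5, 54.385).
The mode of Inverse-Gamma(a, b) is b/(a+1) = 54.385/9.5 ≈ 5.7247.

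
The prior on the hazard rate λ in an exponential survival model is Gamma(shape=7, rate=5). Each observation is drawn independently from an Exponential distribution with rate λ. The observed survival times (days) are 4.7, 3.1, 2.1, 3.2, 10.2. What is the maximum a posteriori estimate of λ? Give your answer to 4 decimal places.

The Exponential(rate=λ) likelihood is ∝ λ^n e^(−λΣtᵢ). Here n = 5 and Σtᵢ = 4.7 + 3.1 + 2.1 + 3.2 + 10.2 = 23.3.
Posterior ∝ λ^6e^(−5λ) · λ^5e^(−23.3λ) = λ^11e^(−28.3λ), i.e. Gamma(12, 28.3).
Mode = (a−1)/b = 11/28.3 ≈ 0.3887.

λ̂_MAP = 0.3887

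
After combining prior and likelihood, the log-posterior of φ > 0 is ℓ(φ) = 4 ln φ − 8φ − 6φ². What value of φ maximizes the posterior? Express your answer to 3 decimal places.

ℓ'(φ) = 4/φ − 8 − 12φ. Setting this to zero and multiplying by φ: 12φ² + 8φ − 4 = 0.
φ = (−8 + √(8² + 4·12·4)) / (2·12) = (−8 + √256) / 24 = (−8 + 16)/24 = 1/3.
ℓ''(φ) = −4/φ² − 12 < 0, confirming a maximum.

φ̂_MAP = 0.333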